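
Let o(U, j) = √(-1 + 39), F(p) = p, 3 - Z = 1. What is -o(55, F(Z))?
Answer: -√38 ≈ -6.1644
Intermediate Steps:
Z = 2 (Z = 3 - 1*1 = 3 - 1 = 2)
o(U, j) = √38
-o(55, F(Z)) = -√38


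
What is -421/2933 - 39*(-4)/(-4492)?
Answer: -587170/3293759 ≈ -0.17827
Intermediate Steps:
-421/2933 - 39*(-4)/(-4492) = -421*1/2933 + 156*(-1/4492) = -421/2933 - 39/1123 = -587170/3293759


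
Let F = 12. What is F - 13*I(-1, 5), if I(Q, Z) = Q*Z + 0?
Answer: 77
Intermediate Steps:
I(Q, Z) = Q*Z
F - 13*I(-1, 5) = 12 - (-13)*5 = 12 - 13*(-5) = 12 + 65 = 77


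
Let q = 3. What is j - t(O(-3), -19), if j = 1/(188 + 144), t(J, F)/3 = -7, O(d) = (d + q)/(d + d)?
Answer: 6973/332 ≈ 21.003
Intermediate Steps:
O(d) = (3 + d)/(2*d) (O(d) = (d + 3)/(d + d) = (3 + d)/((2*d)) = (3 + d)*(1/(2*d)) = (3 + d)/(2*d))
t(J, F) = -21 (t(J, F) = 3*(-7) = -21)
j = 1/332 ≈ 0.0030120
j - t(O(-3), -19) = 1/332 - 1*(-21) = 1/332 + 21 = 6973/332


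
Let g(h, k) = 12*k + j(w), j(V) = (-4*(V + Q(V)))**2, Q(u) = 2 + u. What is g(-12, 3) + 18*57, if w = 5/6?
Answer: 11494/9 ≈ 1277.1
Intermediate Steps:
w = 5/6 (w = 5*(1/6) = 5/6 ≈ 0.83333)
j(V) = (-8 - 8*V)**2 (j(V) = (-4*(V + (2 + V)))**2 = (-4*(2 + 2*V))**2 = (-8 - 8*V)**2)
g(h, k) = 1936/9 + 12*k (g(h, k) = 12*k + 64*(1 + 5/6)**2 = 12*k + 64*(11/6)**2 = 12*k + 64*(121/36) = 12*k + 1936/9 = 1936/9 + 12*k)
g(-12, 3) + 18*57 = (1936/9 + 12*3) + 18*57 = (1936/9 + 36) + 1026 = 2260/9 + 1026 = 11494/9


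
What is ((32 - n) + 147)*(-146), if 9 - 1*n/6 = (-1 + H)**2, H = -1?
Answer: -21754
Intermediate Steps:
n = 30 (n = 54 - 6*(-1 - 1)**2 = 54 - 6*(-2)**2 = 54 - 6*4 = 54 - 24 = 30)
((32 - n) + 147)*(-146) = ((32 - 1*30) + 147)*(-146) = ((32 - 30) + 147)*(-146) = (2 + 147)*(-146) = 149*(-146) = -21754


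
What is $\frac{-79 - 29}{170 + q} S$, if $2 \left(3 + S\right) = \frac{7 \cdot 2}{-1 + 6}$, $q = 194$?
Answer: $\frac{216}{455} \approx 0.47473$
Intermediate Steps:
$S = - \frac{8}{5}$ ($S = -3 + \frac{7 \cdot 2 \frac{1}{-1 + 6}}{2} = -3 + \frac{14 \cdot \frac{1}{5}}{2} = -3 + \frac{1}{2} \cdot \frac{14}{5} = -3 + \frac{7}{5} = - \frac{8}{5} \approx -1.6$)
$\frac{-79 - 29}{170 + q} S = \frac{-79 - 29}{170 + 194} \left(- \frac{8}{5}\right) = - \frac{108}{364} \left(- \frac{8}{5}\right) = \left(-108\right) \frac{1}{364} \left(- \frac{8}{5}\right) = \left(- \frac{27}{91}\right) \left(- \frac{8}{5}\right) = \frac{216}{455}$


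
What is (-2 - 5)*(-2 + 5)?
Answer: -21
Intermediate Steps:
(-2 - 5)*(-2 + 5) = -7*3 = -21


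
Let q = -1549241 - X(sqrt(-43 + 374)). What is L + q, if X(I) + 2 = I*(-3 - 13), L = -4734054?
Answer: -6283293 + 16*sqrt(331) ≈ -6.2830e+6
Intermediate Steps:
X(I) = -2 - 16*I (X(I) = -2 + I*(-3 - 13) = -2 + I*(-16) = -2 - 16*I)
q = -1549239 + 16*sqrt(331) (q = -1549241 - (-2 - 16*sqrt(-43 + 374)) = -1549241 - (-2 - 16*sqrt(331)) = -1549241 + (2 + 16*sqrt(331)) = -1549239 + 16*sqrt(331) ≈ -1.5489e+6)
L + q = -4734054 + (-1549239 + 16*sqrt(331)) = -6283293 + 16*sqrt(331)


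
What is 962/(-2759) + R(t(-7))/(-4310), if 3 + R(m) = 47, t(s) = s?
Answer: -2133808/5945645 ≈ -0.35889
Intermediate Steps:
R(m) = 44 (R(m) = -3 + 47 = 44)
962/(-2759) + R(t(-7))/(-4310) = 962/(-2759) + 44/(-4310) = 962*(-1/2759) + 44*(-1/4310) = -962/2759 - 22/2155 = -2133808/5945645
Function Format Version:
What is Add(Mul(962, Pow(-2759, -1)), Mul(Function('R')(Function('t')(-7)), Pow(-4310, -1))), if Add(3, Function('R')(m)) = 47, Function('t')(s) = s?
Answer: Rational(-2133808, 5945645) ≈ -0.35889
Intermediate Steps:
Function('R')(m) = 44 (Function('R')(m) = Add(-3, 47) = 44)
Add(Mul(962, Pow(-2759, -1)), Mul(Function('R')(Function('t')(-7)), Pow(-4310, -1))) = Add(Mul(962, Pow(-2759, -1)), Mul(44, Pow(-4310, -1))) = Add(Mul(962, Rational(-1, 2759)), Mul(44, Rational(-1, 4310))) = Add(Rational(-962, 2759), Rational(-22, 2155)) = Rational(-2133808, 5945645)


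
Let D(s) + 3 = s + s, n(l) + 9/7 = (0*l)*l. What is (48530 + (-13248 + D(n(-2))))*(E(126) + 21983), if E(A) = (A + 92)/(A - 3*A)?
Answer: 683947969315/882 ≈ 7.7545e+8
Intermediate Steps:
n(l) = -9/7 (n(l) = -9/7 + (0*l)*l = -9/7 + 0*l = -9/7 + 0 = -9/7)
D(s) = -3 + 2*s (D(s) = -3 + (s + s) = -3 + 2*s)
E(A) = -(92 + A)/(2*A) (E(A) = (92 + A)/((-2*A)) = (92 + A)*(-1/(2*A)) = -(92 + A)/(2*A))
(48530 + (-13248 + D(n(-2))))*(E(126) + 21983) = (48530 + (-13248 + (-3 + 2*(-9/7))))*((½)*(-92 - 1*126)/126 + 21983) = (48530 + (-13248 + (-3 - 18/7)))*((½)*(1/126)*(-92 - 126) + 21983) = (48530 + (-13248 - 39/7))*((½)*(1/126)*(-218) + 21983) = (48530 - 92775/7)*(-109/126 + 21983) = (246935/7)*(2769749/126) = 683947969315/882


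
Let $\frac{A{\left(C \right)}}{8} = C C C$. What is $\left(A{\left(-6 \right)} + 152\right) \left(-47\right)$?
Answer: $74072$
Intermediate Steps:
$A{\left(C \right)} = 8 C^{3}$ ($A{\left(C \right)} = 8 C C C = 8 C^{2} C = 8 C^{3}$)
$\left(A{\left(-6 \right)} + 152\right) \left(-47\right) = \left(8 \left(-6\right)^{3} + 152\right) \left(-47\right) = \left(8 \left(-216\right) + 152\right) \left(-47\right) = \left(-1728 + 152\right) \left(-47\right) = \left(-1576\right) \left(-47\right) = 74072$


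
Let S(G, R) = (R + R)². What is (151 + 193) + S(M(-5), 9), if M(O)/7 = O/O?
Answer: 668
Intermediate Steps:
M(O) = 7 (M(O) = 7*(O/O) = 7*1 = 7)
S(G, R) = 4*R² (S(G, R) = (2*R)² = 4*R²)
(151 + 193) + S(M(-5), 9) = (151 + 193) + 4*9² = 344 + 4*81 = 344 + 324 = 668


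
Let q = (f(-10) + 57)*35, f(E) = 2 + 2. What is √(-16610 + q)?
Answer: 5*I*√579 ≈ 120.31*I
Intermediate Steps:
f(E) = 4
q = 2135 (q = (4 + 57)*35 = 61*35 = 2135)
√(-16610 + q) = √(-16610 + 2135) = √(-14475) = 5*I*√579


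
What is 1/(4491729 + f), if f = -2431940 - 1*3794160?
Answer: -1/1734371 ≈ -5.7658e-7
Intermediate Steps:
f = -6226100 (f = -2431940 - 3794160 = -6226100)
1/(4491729 + f) = 1/(4491729 - 6226100) = 1/(-1734371) = -1/1734371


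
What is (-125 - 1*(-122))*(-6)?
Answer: 18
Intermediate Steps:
(-125 - 1*(-122))*(-6) = (-125 + 122)*(-6) = -3*(-6) = 18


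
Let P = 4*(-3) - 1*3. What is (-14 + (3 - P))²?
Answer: 16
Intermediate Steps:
P = -15 (P = -12 - 3 = -15)
(-14 + (3 - P))² = (-14 + (3 - 1*(-15)))² = (-14 + (3 + 15))² = (-14 + 18)² = 4² = 16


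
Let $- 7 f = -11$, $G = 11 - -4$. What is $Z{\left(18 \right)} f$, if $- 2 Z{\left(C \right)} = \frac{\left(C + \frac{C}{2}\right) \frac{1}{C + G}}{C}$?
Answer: $- \frac{1}{28} \approx -0.035714$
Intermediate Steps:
$G = 15$ ($G = 11 + 4 = 15$)
$f = \frac{11}{7}$ ($f = \left(- \frac{1}{7}\right) \left(-11\right) = \frac{11}{7} \approx 1.5714$)
$Z{\left(C \right)} = - \frac{3}{4 \left(15 + C\right)}$ ($Z{\left(C \right)} = - \frac{\frac{C + \frac{C}{2}}{C + 15} \frac{1}{C}}{2} = - \frac{\frac{C + C \frac{1}{2}}{15 + C} \frac{1}{C}}{2} = - \frac{\frac{C + \frac{C}{2}}{15 + C} \frac{1}{C}}{2} = - \frac{\frac{\frac{3}{2} C}{15 + C} \frac{1}{C}}{2} = - \frac{\frac{3 C}{2 \left(15 + C\right)} \frac{1}{C}}{2} = - \frac{\frac{3}{2} \frac{1}{15 + C}}{2} = - \frac{3}{4 \left(15 + C\right)}$)
$Z{\left(18 \right)} f = - \frac{3}{60 + 4 \cdot 18} \cdot \frac{11}{7} = - \frac{3}{60 + 72} \cdot \frac{11}{7} = - \frac{3}{132} \cdot \frac{11}{7} = \left(-3\right) \frac{1}{132} \cdot \frac{11}{7} = \left(- \frac{1}{44}\right) \frac{11}{7} = - \frac{1}{28}$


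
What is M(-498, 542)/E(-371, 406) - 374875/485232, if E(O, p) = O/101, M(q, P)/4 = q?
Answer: 97485717919/180021072 ≈ 541.52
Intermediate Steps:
M(q, P) = 4*q
E(O, p) = O/101 (E(O, p) = O*(1/101) = O/101)
M(-498, 542)/E(-371, 406) - 374875/485232 = (4*(-498))/(((1/101)*(-371))) - 374875/485232 = -1992/(-371/101) - 374875*1/485232 = -1992*(-101/371) - 374875/485232 = 201192/371 - 374875/485232 = 97485717919/180021072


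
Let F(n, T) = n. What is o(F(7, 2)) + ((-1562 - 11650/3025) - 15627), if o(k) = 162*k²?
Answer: -1119837/121 ≈ -9254.8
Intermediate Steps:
o(F(7, 2)) + ((-1562 - 11650/3025) - 15627) = 162*7² + ((-1562 - 11650/3025) - 15627) = 162*49 + ((-1562 - 11650*1/3025) - 15627) = 7938 + ((-1562 - 466/121) - 15627) = 7938 + (-189468/121 - 15627) = 7938 - 2080335/121 = -1119837/121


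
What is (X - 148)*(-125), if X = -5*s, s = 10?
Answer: 24750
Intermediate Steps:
X = -50 (X = -5*10 = -50)
(X - 148)*(-125) = (-50 - 148)*(-125) = -198*(-125) = 24750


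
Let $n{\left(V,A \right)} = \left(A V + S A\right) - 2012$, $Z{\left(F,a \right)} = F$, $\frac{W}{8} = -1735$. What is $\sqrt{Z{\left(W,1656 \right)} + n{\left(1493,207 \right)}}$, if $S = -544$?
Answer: $\sqrt{180551} \approx 424.91$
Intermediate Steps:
$W = -13880$ ($W = 8 \left(-1735\right) = -13880$)
$n{\left(V,A \right)} = -2012 - 544 A + A V$ ($n{\left(V,A \right)} = \left(A V - 544 A\right) - 2012 = \left(- 544 A + A V\right) - 2012 = -2012 - 544 A + A V$)
$\sqrt{Z{\left(W,1656 \right)} + n{\left(1493,207 \right)}} = \sqrt{-13880 - -194431} = \sqrt{-13880 + 194431} = \sqrt{180551}$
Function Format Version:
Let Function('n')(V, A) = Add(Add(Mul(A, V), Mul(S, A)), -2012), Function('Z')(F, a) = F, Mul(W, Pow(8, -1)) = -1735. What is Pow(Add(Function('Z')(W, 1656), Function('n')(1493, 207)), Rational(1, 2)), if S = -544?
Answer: Pow(180551, Rational(1, 2)) ≈ 424.91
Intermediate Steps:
W = -13880 (W = Mul(8, -1735) = -13880)
Function('n')(V, A) = Add(-2012, Mul(-544, A), Mul(A, V)) (Function('n')(V, A) = Add(Add(Mul(A, V), Mul(-544, A)), -2012) = Add(Add(Mul(-544, A), Mul(A, V)), -2012) = Add(-2012, Mul(-544, A), Mul(A, V)))
Pow(Add(Function('Z')(W, 1656), Function('n')(1493, 207)), Rational(1, 2)) = Pow(Add(-13880, Add(-2012, Mul(-544, 207), Mul(207, 1493))), Rational(1, 2)) = Pow(Add(-13880, Add(-2012, -112608, 309051)), Rational(1, 2)) = Pow(Add(-13880, 194431), Rational(1, 2)) = Pow(180551, Rational(1, 2))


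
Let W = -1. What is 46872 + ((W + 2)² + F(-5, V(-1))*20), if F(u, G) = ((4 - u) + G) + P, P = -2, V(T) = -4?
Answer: 46933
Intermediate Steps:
F(u, G) = 2 + G - u (F(u, G) = ((4 - u) + G) - 2 = (4 + G - u) - 2 = 2 + G - u)
46872 + ((W + 2)² + F(-5, V(-1))*20) = 46872 + ((-1 + 2)² + (2 - 4 - 1*(-5))*20) = 46872 + (1² + (2 - 4 + 5)*20) = 46872 + (1 + 3*20) = 46872 + (1 + 60) = 46872 + 61 = 46933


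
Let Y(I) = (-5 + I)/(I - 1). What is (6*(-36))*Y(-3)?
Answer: -432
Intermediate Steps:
Y(I) = (-5 + I)/(-1 + I)
(6*(-36))*Y(-3) = (6*(-36))*((-5 - 3)/(-1 - 3)) = -216*(-8)/(-4) = -(-54)*(-8) = -216*2 = -432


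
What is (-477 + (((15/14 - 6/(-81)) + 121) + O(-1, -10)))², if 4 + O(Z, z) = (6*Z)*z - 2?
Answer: 12932920729/142884 ≈ 90513.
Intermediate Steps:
O(Z, z) = -6 + 6*Z*z (O(Z, z) = -4 + ((6*Z)*z - 2) = -4 + (6*Z*z - 2) = -4 + (-2 + 6*Z*z) = -6 + 6*Z*z)
(-477 + (((15/14 - 6/(-81)) + 121) + O(-1, -10)))² = (-477 + (((15/14 - 6/(-81)) + 121) + (-6 + 6*(-1)*(-10))))² = (-477 + (((15*(1/14) - 6*(-1/81)) + 121) + (-6 + 60)))² = (-477 + (((15/14 + 2/27) + 121) + 54))² = (-477 + ((433/378 + 121) + 54))² = (-477 + (46171/378 + 54))² = (-477 + 66583/378)² = (-113723/378)² = 12932920729/142884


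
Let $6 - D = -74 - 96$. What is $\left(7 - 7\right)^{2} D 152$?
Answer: $0$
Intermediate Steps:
$D = 176$ ($D = 6 - \left(-74 - 96\right) = 6 - -170 = 6 + 170 = 176$)
$\left(7 - 7\right)^{2} D 152 = \left(7 - 7\right)^{2} \cdot 176 \cdot 152 = 0^{2} \cdot 176 \cdot 152 = 0 \cdot 176 \cdot 152 = 0 \cdot 152 = 0$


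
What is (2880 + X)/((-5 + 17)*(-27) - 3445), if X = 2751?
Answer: -5631/3769 ≈ -1.4940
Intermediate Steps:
(2880 + X)/((-5 + 17)*(-27) - 3445) = (2880 + 2751)/((-5 + 17)*(-27) - 3445) = 5631/(12*(-27) - 3445) = 5631/(-324 - 3445) = 5631/(-3769) = 5631*(-1/3769) = -5631/3769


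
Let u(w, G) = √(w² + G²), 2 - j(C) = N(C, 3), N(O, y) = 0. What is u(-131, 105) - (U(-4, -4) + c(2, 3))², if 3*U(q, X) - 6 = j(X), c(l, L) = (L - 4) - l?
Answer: -⅑ + √28186 ≈ 167.78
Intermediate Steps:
j(C) = 2 (j(C) = 2 - 1*0 = 2 + 0 = 2)
c(l, L) = -4 + L - l (c(l, L) = (-4 + L) - l = -4 + L - l)
U(q, X) = 8/3 (U(q, X) = 2 + (⅓)*2 = 2 + ⅔ = 8/3)
u(w, G) = √(G² + w²)
u(-131, 105) - (U(-4, -4) + c(2, 3))² = √(105² + (-131)²) - (8/3 + (-4 + 3 - 1*2))² = √(11025 + 17161) - (8/3 + (-4 + 3 - 2))² = √28186 - (8/3 - 3)² = √28186 - (-⅓)² = √28186 - 1*⅑ = √28186 - ⅑ = -⅑ + √28186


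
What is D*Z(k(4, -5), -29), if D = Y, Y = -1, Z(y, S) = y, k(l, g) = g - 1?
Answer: 6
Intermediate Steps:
k(l, g) = -1 + g
D = -1
D*Z(k(4, -5), -29) = -(-1 - 5) = -1*(-6) = 6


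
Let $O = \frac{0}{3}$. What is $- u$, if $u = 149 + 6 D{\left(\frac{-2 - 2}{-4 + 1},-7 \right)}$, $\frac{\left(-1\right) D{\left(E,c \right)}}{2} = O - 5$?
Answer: $-209$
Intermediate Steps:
$O = 0$ ($O = 0 \cdot \frac{1}{3} = 0$)
$D{\left(E,c \right)} = 10$ ($D{\left(E,c \right)} = - 2 \left(0 - 5\right) = \left(-2\right) \left(-5\right) = 10$)
$u = 209$ ($u = 149 + 6 \cdot 10 = 149 + 60 = 209$)
$- u = \left(-1\right) 209 = -209$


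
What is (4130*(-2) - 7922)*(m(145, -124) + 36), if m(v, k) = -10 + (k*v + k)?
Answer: 292538196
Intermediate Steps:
m(v, k) = -10 + k + k*v (m(v, k) = -10 + (k + k*v) = -10 + k + k*v)
(4130*(-2) - 7922)*(m(145, -124) + 36) = (4130*(-2) - 7922)*((-10 - 124 - 124*145) + 36) = (-8260 - 7922)*((-10 - 124 - 17980) + 36) = -16182*(-18114 + 36) = -16182*(-18078) = 292538196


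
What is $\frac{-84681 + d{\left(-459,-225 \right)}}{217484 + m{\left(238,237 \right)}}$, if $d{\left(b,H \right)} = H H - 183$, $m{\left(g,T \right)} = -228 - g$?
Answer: $- \frac{34239}{217018} \approx -0.15777$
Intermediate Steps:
$d{\left(b,H \right)} = -183 + H^{2}$ ($d{\left(b,H \right)} = H^{2} - 183 = -183 + H^{2}$)
$\frac{-84681 + d{\left(-459,-225 \right)}}{217484 + m{\left(238,237 \right)}} = \frac{-84681 - \left(183 - \left(-225\right)^{2}\right)}{217484 - 466} = \frac{-84681 + \left(-183 + 50625\right)}{217484 - 466} = \frac{-84681 + 50442}{217484 - 466} = - \frac{34239}{217018}$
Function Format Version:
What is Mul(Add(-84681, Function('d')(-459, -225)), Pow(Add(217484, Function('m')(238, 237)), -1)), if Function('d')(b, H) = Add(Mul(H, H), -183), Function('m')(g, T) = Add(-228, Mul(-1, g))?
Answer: Rational(-34239, 217018) ≈ -0.15777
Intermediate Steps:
Function('d')(b, H) = Add(-183, Pow(H, 2)) (Function('d')(b, H) = Add(Pow(H, 2), -183) = Add(-183, Pow(H, 2)))
Mul(Add(-84681, Function('d')(-459, -225)), Pow(Add(217484, Function('m')(238, 237)), -1)) = Mul(Add(-84681, Add(-183, Pow(-225, 2))), Pow(Add(217484, Add(-228, Mul(-1, 238))), -1)) = Mul(Add(-84681, Add(-183, 50625)), Pow(Add(217484, Add(-228, -238)), -1)) = Mul(Add(-84681, 50442), Pow(Add(217484, -466), -1)) = Mul(-34239, Pow(217018, -1)) = Mul(-34239, Rational(1, 217018)) = Rational(-34239, 217018)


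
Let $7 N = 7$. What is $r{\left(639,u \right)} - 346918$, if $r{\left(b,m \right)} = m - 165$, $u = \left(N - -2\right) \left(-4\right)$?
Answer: $-347095$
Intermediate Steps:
$N = 1$ ($N = \frac{1}{7} \cdot 7 = 1$)
$u = -12$ ($u = \left(1 - -2\right) \left(-4\right) = \left(1 + 2\right) \left(-4\right) = 3 \left(-4\right) = -12$)
$r{\left(b,m \right)} = -165 + m$ ($r{\left(b,m \right)} = m - 165 = -165 + m$)
$r{\left(639,u \right)} - 346918 = \left(-165 - 12\right) - 346918 = -177 - 346918 = -347095$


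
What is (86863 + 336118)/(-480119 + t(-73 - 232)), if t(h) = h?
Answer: -422981/480424 ≈ -0.88043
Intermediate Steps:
(86863 + 336118)/(-480119 + t(-73 - 232)) = (86863 + 336118)/(-480119 + (-73 - 232)) = 422981/(-480119 - 305) = 422981/(-480424) = 422981*(-1/480424) = -422981/480424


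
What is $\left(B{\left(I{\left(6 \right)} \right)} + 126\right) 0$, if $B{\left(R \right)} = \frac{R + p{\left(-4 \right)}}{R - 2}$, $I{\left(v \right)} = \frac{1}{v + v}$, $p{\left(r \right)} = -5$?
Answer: $0$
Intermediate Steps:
$I{\left(v \right)} = \frac{1}{2 v}$
$B{\left(R \right)} = \frac{-5 + R}{-2 + R}$ ($B{\left(R \right)} = \frac{R - 5}{R - 2} = \frac{-5 + R}{-2 + R}$)
$\left(B{\left(I{\left(6 \right)} \right)} + 126\right) 0 = \left(\frac{-5 + \frac{1}{2 \cdot 6}}{-2 + \frac{1}{2 \cdot 6}} + 126\right) 0 = \left(\frac{-5 + \frac{1}{2} \cdot \frac{1}{6}}{-2 + \frac{1}{2} \cdot \frac{1}{6}} + 126\right) 0 = \left(\frac{-5 + \frac{1}{12}}{-2 + \frac{1}{12}} + 126\right) 0 = \left(\frac{1}{- \frac{23}{12}} \left(- \frac{59}{12}\right) + 126\right) 0 = \left(\left(- \frac{12}{23}\right) \left(- \frac{59}{12}\right) + 126\right) 0 = \left(\frac{59}{23} + 126\right) 0 = \frac{2957}{23} \cdot 0 = 0$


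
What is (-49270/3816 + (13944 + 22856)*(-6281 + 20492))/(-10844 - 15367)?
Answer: -997816813765/50010588 ≈ -19952.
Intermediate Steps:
(-49270/3816 + (13944 + 22856)*(-6281 + 20492))/(-10844 - 15367) = (-49270*1/3816 + 36800*14211)/(-26211) = (-24635/1908 + 522964800)*(-1/26211) = (997816813765/1908)*(-1/26211) = -997816813765/50010588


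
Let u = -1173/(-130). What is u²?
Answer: 1375929/16900 ≈ 81.416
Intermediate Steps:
u = 1173/130 (u = -1173*(-1/130) = 1173/130 ≈ 9.0231)
u² = (1173/130)² = 1375929/16900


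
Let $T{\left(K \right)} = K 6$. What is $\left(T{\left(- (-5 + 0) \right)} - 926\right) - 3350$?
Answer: $-4246$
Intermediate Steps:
$T{\left(K \right)} = 6 K$
$\left(T{\left(- (-5 + 0) \right)} - 926\right) - 3350 = \left(6 \left(- (-5 + 0)\right) - 926\right) - 3350 = \left(6 \left(\left(-1\right) \left(-5\right)\right) - 926\right) - 3350 = \left(6 \cdot 5 - 926\right) - 3350 = \left(30 - 926\right) - 3350 = -896 - 3350 = -4246$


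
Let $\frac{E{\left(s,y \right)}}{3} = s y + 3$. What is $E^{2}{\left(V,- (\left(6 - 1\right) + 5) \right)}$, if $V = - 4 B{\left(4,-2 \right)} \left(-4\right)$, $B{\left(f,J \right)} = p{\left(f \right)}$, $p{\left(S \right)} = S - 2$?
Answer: $904401$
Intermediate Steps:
$p{\left(S \right)} = -2 + S$
$B{\left(f,J \right)} = -2 + f$
$V = 32$ ($V = - 4 \left(-2 + 4\right) \left(-4\right) = \left(-4\right) 2 \left(-4\right) = \left(-8\right) \left(-4\right) = 32$)
$E{\left(s,y \right)} = 9 + 3 s y$ ($E{\left(s,y \right)} = 3 \left(s y + 3\right) = 3 \left(3 + s y\right) = 9 + 3 s y$)
$E^{2}{\left(V,- (\left(6 - 1\right) + 5) \right)} = \left(9 + 3 \cdot 32 \left(- (\left(6 - 1\right) + 5)\right)\right)^{2} = \left(9 + 3 \cdot 32 \left(- (5 + 5)\right)\right)^{2} = \left(9 + 3 \cdot 32 \left(\left(-1\right) 10\right)\right)^{2} = \left(9 + 3 \cdot 32 \left(-10\right)\right)^{2} = \left(9 - 960\right)^{2} = \left(-951\right)^{2} = 904401$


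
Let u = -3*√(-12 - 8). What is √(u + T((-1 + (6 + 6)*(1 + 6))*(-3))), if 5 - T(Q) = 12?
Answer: √(-7 - 6*I*√5) ≈ 2.0165 - 3.3266*I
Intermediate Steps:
T(Q) = -7 (T(Q) = 5 - 1*12 = 5 - 12 = -7)
u = -6*I*√5 ≈ -13.416*I
√(u + T((-1 + (6 + 6)*(1 + 6))*(-3))) = √(-6*I*√5 - 7) = √(-7 - 6*I*√5)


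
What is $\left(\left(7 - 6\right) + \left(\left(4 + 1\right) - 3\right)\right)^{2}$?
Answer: $9$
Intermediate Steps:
$\left(\left(7 - 6\right) + \left(\left(4 + 1\right) - 3\right)\right)^{2} = \left(\left(7 - 6\right) + \left(5 - 3\right)\right)^{2} = \left(1 + 2\right)^{2} = 3^{2} = 9$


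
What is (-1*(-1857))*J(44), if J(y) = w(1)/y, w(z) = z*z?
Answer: 1857/44 ≈ 42.205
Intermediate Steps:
w(z) = z**2
J(y) = 1/y (J(y) = 1**2/y = 1/y)
(-1*(-1857))*J(44) = -1*(-1857)/44 = 1857*(1/44) = 1857/44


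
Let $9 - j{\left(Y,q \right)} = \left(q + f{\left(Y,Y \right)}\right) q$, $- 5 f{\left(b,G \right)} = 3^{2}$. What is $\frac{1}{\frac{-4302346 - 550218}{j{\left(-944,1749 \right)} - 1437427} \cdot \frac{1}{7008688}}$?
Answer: $\frac{39364916420888}{6065705} \approx 6.4898 \cdot 10^{6}$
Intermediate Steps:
$f{\left(b,G \right)} = - \frac{9}{5}$ ($f{\left(b,G \right)} = - \frac{3^{2}}{5} = \left(- \frac{1}{5}\right) 9 = - \frac{9}{5}$)
$j{\left(Y,q \right)} = 9 - q \left(- \frac{9}{5} + q\right)$ ($j{\left(Y,q \right)} = 9 - \left(q - \frac{9}{5}\right) q = 9 - \left(- \frac{9}{5} + q\right) q = 9 - q \left(- \frac{9}{5} + q\right)$)
$\frac{1}{\frac{-4302346 - 550218}{j{\left(-944,1749 \right)} - 1437427} \cdot \frac{1}{7008688}} = \frac{1}{\frac{-4302346 - 550218}{\left(9 - 1749^{2} + \frac{9}{5} \cdot 1749\right) - 1437427} \cdot \frac{1}{7008688}} = \frac{1}{- \frac{4852564}{\left(9 - 3059001 + \frac{15741}{5}\right) - 1437427} \cdot \frac{1}{7008688}} = \frac{1}{- \frac{4852564}{- \frac{15279219}{5} - 1437427} \cdot \frac{1}{7008688}} = \frac{1}{- \frac{4852564}{- \frac{22466354}{5}} \cdot \frac{1}{7008688}} = \frac{1}{\left(-4852564\right) \left(- \frac{5}{22466354}\right) \frac{1}{7008688}} = \frac{1}{\frac{12131410}{11233177} \cdot \frac{1}{7008688}} = \frac{1}{\frac{6065705}{39364916420888}} = \frac{39364916420888}{6065705}$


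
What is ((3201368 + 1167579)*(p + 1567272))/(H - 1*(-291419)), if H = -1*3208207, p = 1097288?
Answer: -2910330354580/729197 ≈ -3.9911e+6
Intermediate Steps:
H = -3208207
((3201368 + 1167579)*(p + 1567272))/(H - 1*(-291419)) = ((3201368 + 1167579)*(1097288 + 1567272))/(-3208207 - 1*(-291419)) = (4368947*2664560)/(-3208207 + 291419) = 11641321418320/(-2916788) = 11641321418320*(-1/2916788) = -2910330354580/729197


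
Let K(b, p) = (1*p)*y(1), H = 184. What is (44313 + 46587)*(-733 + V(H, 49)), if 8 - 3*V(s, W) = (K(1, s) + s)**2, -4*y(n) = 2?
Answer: -322846500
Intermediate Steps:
y(n) = -1/2 (y(n) = -1/4*2 = -1/2)
K(b, p) = -p/2 (K(b, p) = (1*p)*(-1/2) = p*(-1/2) = -p/2)
V(s, W) = 8/3 - s**2/12 (V(s, W) = 8/3 - (-s/2 + s)**2/3 = 8/3 - s**2/4/3 = 8/3 - s**2/12)
(44313 + 46587)*(-733 + V(H, 49)) = (44313 + 46587)*(-733 + (8/3 - 1/12*184**2)) = 90900*(-733 + (8/3 - 1/12*33856)) = 90900*(-733 + (8/3 - 8464/3)) = 90900*(-733 - 8456/3) = 90900*(-10655/3) = -322846500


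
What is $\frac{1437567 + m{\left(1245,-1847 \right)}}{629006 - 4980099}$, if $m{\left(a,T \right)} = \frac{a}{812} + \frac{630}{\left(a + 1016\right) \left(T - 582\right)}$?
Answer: $- \frac{18690397776447}{56570283125828} \approx -0.33039$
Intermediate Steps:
$m{\left(a,T \right)} = \frac{a}{812} + \frac{630}{\left(-582 + T\right) \left(1016 + a\right)}$ ($m{\left(a,T \right)} = a \frac{1}{812} + \frac{630}{\left(1016 + a\right) \left(-582 + T\right)} = \frac{a}{812} + \frac{630}{\left(-582 + T\right) \left(1016 + a\right)}$)
$\frac{1437567 + m{\left(1245,-1847 \right)}}{629006 - 4980099} = \frac{1437567 + \frac{511560 - 736183440 - 582 \cdot 1245^{2} - 1847 \cdot 1245^{2} + 1016 \left(-1847\right) 1245}{812 \left(-591312 - 724590 + 1016 \left(-1847\right) - 2299515\right)}}{629006 - 4980099} = \frac{1437567 + \frac{511560 - 736183440 - 902114550 - 2862896175 - 2336307240}{812 \left(-591312 - 724590 - 1876552 - 2299515\right)}}{-4351093} = \left(1437567 + \frac{511560 - 736183440 - 902114550 - 2862896175 - 2336307240}{812 \left(-5491969\right)}\right) \left(- \frac{1}{4351093}\right) = \left(1437567 + \frac{1}{812} \left(- \frac{1}{5491969}\right) \left(-6836989845\right)\right) \left(- \frac{1}{4351093}\right) = \left(1437567 + \frac{19932915}{13001396}\right) \left(- \frac{1}{4351093}\right) = \frac{18690397776447}{13001396} \left(- \frac{1}{4351093}\right) = - \frac{18690397776447}{56570283125828}$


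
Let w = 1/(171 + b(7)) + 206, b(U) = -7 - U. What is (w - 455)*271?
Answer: -10593932/157 ≈ -67477.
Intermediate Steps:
w = 32343/157 (w = 1/(171 + (-7 - 1*7)) + 206 = 1/(171 + (-7 - 7)) + 206 = 1/(171 - 14) + 206 = 1/157 + 206 = 32343/157 ≈ 206.01)
(w - 455)*271 = (32343/157 - 455)*271 = -39092/157*271 = -10593932/157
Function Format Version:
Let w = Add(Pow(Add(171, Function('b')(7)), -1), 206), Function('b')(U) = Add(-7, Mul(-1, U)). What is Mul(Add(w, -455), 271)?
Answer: Rational(-10593932, 157) ≈ -67477.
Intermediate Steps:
w = Rational(32343, 157) (w = Add(Pow(Add(171, Add(-7, Mul(-1, 7))), -1), 206) = Add(Pow(Add(171, Add(-7, -7)), -1), 206) = Add(Pow(Add(171, -14), -1), 206) = Add(Pow(157, -1), 206) = Add(Rational(1, 157), 206) = Rational(32343, 157) ≈ 206.01)
Mul(Add(w, -455), 271) = Mul(Add(Rational(32343, 157), -455), 271) = Mul(Rational(-39092, 157), 271) = Rational(-10593932, 157)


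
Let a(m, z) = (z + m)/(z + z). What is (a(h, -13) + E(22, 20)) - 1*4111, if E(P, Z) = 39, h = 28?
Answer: -105887/26 ≈ -4072.6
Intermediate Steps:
a(m, z) = (m + z)/(2*z) (a(m, z) = (m + z)/((2*z)) = (m + z)*(1/(2*z)) = (m + z)/(2*z))
(a(h, -13) + E(22, 20)) - 1*4111 = ((½)*(28 - 13)/(-13) + 39) - 1*4111 = ((½)*(-1/13)*15 + 39) - 4111 = (-15/26 + 39) - 4111 = 999/26 - 4111 = -105887/26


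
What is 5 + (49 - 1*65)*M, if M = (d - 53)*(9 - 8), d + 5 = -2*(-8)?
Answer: 677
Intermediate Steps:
d = 11 (d = -5 - 2*(-8) = -5 + 16 = 11)
M = -42 (M = (11 - 53)*(9 - 8) = -42*1 = -42)
5 + (49 - 1*65)*M = 5 + (49 - 1*65)*(-42) = 5 + (49 - 65)*(-42) = 5 - 16*(-42) = 5 + 672 = 677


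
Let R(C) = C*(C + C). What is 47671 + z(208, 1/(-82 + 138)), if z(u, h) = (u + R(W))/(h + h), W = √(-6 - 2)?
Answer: 53047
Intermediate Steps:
W = 2*I*√2 (W = √(-8) = 2*I*√2 ≈ 2.8284*I)
R(C) = 2*C² (R(C) = C*(2*C) = 2*C²)
z(u, h) = (-16 + u)/(2*h) (z(u, h) = (u + 2*(2*I*√2)²)/(h + h) = (u + 2*(-8))/((2*h)) = (u - 16)*(1/(2*h)) = (-16 + u)*(1/(2*h)) = (-16 + u)/(2*h))
47671 + z(208, 1/(-82 + 138)) = 47671 + (-16 + 208)/(2*(1/(-82 + 138))) = 47671 + (½)*192/1/56 = 47671 + (½)*192/(1/56) = 47671 + (½)*56*192 = 47671 + 5376 = 53047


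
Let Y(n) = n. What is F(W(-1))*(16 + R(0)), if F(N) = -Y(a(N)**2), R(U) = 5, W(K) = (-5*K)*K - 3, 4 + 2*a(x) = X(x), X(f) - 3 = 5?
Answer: -84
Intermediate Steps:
X(f) = 8 (X(f) = 3 + 5 = 8)
a(x) = 2 (a(x) = -2 + (1/2)*8 = -2 + 4 = 2)
W(K) = -3 - 5*K**2 (W(K) = -5*K**2 - 3 = -3 - 5*K**2)
F(N) = -4 (F(N) = -1*2**2 = -1*4 = -4)
F(W(-1))*(16 + R(0)) = -4*(16 + 5) = -4*21 = -84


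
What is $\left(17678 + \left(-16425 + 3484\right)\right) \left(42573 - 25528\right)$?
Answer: $80742165$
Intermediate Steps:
$\left(17678 + \left(-16425 + 3484\right)\right) \left(42573 - 25528\right) = \left(17678 - 12941\right) 17045 = 4737 \cdot 17045 = 80742165$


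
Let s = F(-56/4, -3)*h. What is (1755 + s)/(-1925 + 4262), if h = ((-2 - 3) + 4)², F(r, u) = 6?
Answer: 587/779 ≈ 0.75353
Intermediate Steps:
h = 1 (h = (-5 + 4)² = (-1)² = 1)
s = 6 (s = 6*1 = 6)
(1755 + s)/(-1925 + 4262) = (1755 + 6)/(-1925 + 4262) = 1761/2337 = 1761*(1/2337) = 587/779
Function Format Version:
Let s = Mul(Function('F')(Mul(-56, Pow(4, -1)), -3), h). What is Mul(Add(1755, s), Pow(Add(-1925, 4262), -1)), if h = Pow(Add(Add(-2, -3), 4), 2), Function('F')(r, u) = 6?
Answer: Rational(587, 779) ≈ 0.75353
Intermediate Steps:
h = 1 (h = Pow(Add(-5, 4), 2) = Pow(-1, 2) = 1)
s = 6 (s = Mul(6, 1) = 6)
Mul(Add(1755, s), Pow(Add(-1925, 4262), -1)) = Mul(Add(1755, 6), Pow(Add(-1925, 4262), -1)) = Mul(1761, Pow(2337, -1)) = Mul(1761, Rational(1, 2337)) = Rational(587, 779)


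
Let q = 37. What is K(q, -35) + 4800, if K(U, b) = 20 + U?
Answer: 4857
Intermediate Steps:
K(q, -35) + 4800 = (20 + 37) + 4800 = 57 + 4800 = 4857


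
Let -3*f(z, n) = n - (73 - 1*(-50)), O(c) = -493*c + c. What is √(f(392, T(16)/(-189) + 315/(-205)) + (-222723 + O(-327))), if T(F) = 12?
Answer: I*√412305837909/2583 ≈ 248.59*I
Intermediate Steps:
O(c) = -492*c
f(z, n) = 41 - n/3 (f(z, n) = -(n - (73 - 1*(-50)))/3 = -(n - (73 + 50))/3 = -(n - 1*123)/3 = -(n - 123)/3 = -(-123 + n)/3 = 41 - n/3)
√(f(392, T(16)/(-189) + 315/(-205)) + (-222723 + O(-327))) = √((41 - (12/(-189) + 315/(-205))/3) + (-222723 - 492*(-327))) = √((41 - (12*(-1/189) + 315*(-1/205))/3) + (-222723 + 160884)) = √((41 - (-4/63 - 63/41)/3) - 61839) = √((41 - ⅓*(-4133/2583)) - 61839) = √((41 + 4133/7749) - 61839) = √(321842/7749 - 61839) = √(-478868569/7749) = I*√412305837909/2583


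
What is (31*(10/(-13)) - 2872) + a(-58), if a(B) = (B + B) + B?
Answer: -39908/13 ≈ -3069.8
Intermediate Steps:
a(B) = 3*B (a(B) = 2*B + B = 3*B)
(31*(10/(-13)) - 2872) + a(-58) = (31*(10/(-13)) - 2872) + 3*(-58) = (31*(10*(-1/13)) - 2872) - 174 = (31*(-10/13) - 2872) - 174 = (-310/13 - 2872) - 174 = -37646/13 - 174 = -39908/13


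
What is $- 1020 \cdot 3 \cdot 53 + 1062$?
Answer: $-161118$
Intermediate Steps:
$- 1020 \cdot 3 \cdot 53 + 1062 = \left(-1020\right) 159 + 1062 = -162180 + 1062 = -161118$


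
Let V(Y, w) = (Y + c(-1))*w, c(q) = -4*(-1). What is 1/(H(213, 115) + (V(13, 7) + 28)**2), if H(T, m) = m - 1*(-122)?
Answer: 1/21846 ≈ 4.5775e-5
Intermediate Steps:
c(q) = 4
V(Y, w) = w*(4 + Y) (V(Y, w) = (Y + 4)*w = (4 + Y)*w = w*(4 + Y))
H(T, m) = 122 + m (H(T, m) = m + 122 = 122 + m)
1/(H(213, 115) + (V(13, 7) + 28)**2) = 1/((122 + 115) + (7*(4 + 13) + 28)**2) = 1/(237 + (7*17 + 28)**2) = 1/(237 + (119 + 28)**2) = 1/(237 + 147**2) = 1/(237 + 21609) = 1/21846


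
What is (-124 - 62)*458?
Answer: -85188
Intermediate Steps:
(-124 - 62)*458 = -186*458 = -85188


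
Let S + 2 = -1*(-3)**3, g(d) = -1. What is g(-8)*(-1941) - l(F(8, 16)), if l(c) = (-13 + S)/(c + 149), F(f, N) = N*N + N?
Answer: 817149/421 ≈ 1941.0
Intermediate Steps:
S = 25 (S = -2 - 1*(-3)**3 = -2 - 1*(-27) = -2 + 27 = 25)
F(f, N) = N + N**2 (F(f, N) = N**2 + N = N + N**2)
l(c) = 12/(149 + c) (l(c) = (-13 + 25)/(c + 149) = 12/(149 + c))
g(-8)*(-1941) - l(F(8, 16)) = -1*(-1941) - 12/(149 + 16*(1 + 16)) = 1941 - 12/(149 + 16*17) = 1941 - 12/(149 + 272) = 1941 - 12/421 = 817149/421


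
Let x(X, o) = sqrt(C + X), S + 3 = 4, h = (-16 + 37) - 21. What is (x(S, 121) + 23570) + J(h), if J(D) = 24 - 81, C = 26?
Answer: 23513 + 3*sqrt(3) ≈ 23518.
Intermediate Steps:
h = 0 (h = 21 - 21 = 0)
J(D) = -57
S = 1 (S = -3 + 4 = 1)
x(X, o) = sqrt(26 + X)
(x(S, 121) + 23570) + J(h) = (sqrt(26 + 1) + 23570) - 57 = (sqrt(27) + 23570) - 57 = (3*sqrt(3) + 23570) - 57 = (23570 + 3*sqrt(3)) - 57 = 23513 + 3*sqrt(3)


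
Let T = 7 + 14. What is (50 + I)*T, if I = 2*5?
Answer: 1260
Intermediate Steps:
T = 21
I = 10
(50 + I)*T = (50 + 10)*21 = 60*21 = 1260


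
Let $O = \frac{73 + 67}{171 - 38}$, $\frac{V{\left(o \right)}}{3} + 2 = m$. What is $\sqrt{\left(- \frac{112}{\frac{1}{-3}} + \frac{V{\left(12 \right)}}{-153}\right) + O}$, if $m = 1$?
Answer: $\frac{\sqrt{316497687}}{969} \approx 18.36$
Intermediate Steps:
$V{\left(o \right)} = -3$ ($V{\left(o \right)} = -6 + 3 \cdot 1 = -6 + 3 = -3$)
$O = \frac{20}{19}$ ($O = \frac{140}{133} = 140 \cdot \frac{1}{133} = \frac{20}{19} \approx 1.0526$)
$\sqrt{\left(- \frac{112}{\frac{1}{-3}} + \frac{V{\left(12 \right)}}{-153}\right) + O} = \sqrt{\left(- \frac{112}{\frac{1}{-3}} - \frac{3}{-153}\right) + \frac{20}{19}} = \sqrt{\left(- \frac{112}{- \frac{1}{3}} - - \frac{1}{51}\right) + \frac{20}{19}} = \sqrt{\left(\left(-112\right) \left(-3\right) + \frac{1}{51}\right) + \frac{20}{19}} = \sqrt{\left(336 + \frac{1}{51}\right) + \frac{20}{19}} = \sqrt{\frac{17137}{51} + \frac{20}{19}} = \sqrt{\frac{326623}{969}} = \frac{\sqrt{316497687}}{969}$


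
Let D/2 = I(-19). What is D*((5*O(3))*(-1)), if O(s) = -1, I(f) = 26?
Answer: 260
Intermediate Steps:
D = 52 (D = 2*26 = 52)
D*((5*O(3))*(-1)) = 52*((5*(-1))*(-1)) = 52*(-5*(-1)) = 52*5 = 260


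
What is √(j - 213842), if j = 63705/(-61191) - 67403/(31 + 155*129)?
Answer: 5*I*√1427193845492844036738/408470322 ≈ 462.44*I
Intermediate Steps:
j = -1800071101/408470322 (j = 63705*(-1/61191) - 67403/(31 + 19995) = -21235/20397 - 67403/20026 = -1800071101/408470322 ≈ -4.4069)
√(j - 213842) = √(-1800071101/408470322 - 213842) = √(-87349910668225/408470322) = 5*I*√1427193845492844036738/408470322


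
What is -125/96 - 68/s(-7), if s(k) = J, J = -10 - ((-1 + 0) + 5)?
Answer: 2389/672 ≈ 3.5551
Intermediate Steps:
J = -14 (J = -10 - (-1 + 5) = -10 - 1*4 = -10 - 4 = -14)
s(k) = -14
-125/96 - 68/s(-7) = -125/96 - 68/(-14) = -125*1/96 - 68*(-1/14) = -125/96 + 34/7 = 2389/672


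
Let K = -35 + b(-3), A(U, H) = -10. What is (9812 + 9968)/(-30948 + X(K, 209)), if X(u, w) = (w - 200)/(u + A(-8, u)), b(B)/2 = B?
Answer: -336260/526119 ≈ -0.63913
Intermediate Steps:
b(B) = 2*B
K = -41 (K = -35 + 2*(-3) = -35 - 6 = -41)
X(u, w) = (-200 + w)/(-10 + u) (X(u, w) = (w - 200)/(u - 10) = (-200 + w)/(-10 + u))
(9812 + 9968)/(-30948 + X(K, 209)) = (9812 + 9968)/(-30948 + (-200 + 209)/(-10 - 41)) = 19780/(-30948 + 9/(-51)) = 19780/(-30948 - 1/51*9) = 19780/(-30948 - 3/17) = 19780/(-526119/17) = 19780*(-17/526119) = -336260/526119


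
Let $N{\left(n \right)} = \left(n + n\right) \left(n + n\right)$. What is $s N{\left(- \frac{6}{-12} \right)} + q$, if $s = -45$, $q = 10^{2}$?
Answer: $55$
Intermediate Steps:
$N{\left(n \right)} = 4 n^{2}$ ($N{\left(n \right)} = 2 n 2 n = 4 n^{2}$)
$q = 100$
$s N{\left(- \frac{6}{-12} \right)} + q = - 45 \cdot 4 \left(- \frac{6}{-12}\right)^{2} + 100 = - 45 \cdot 4 \left(\left(-6\right) \left(- \frac{1}{12}\right)\right)^{2} + 100 = - 45 \cdot \frac{4}{4} + 100 = - 45 \cdot 4 \cdot \frac{1}{4} + 100 = \left(-45\right) 1 + 100 = -45 + 100 = 55$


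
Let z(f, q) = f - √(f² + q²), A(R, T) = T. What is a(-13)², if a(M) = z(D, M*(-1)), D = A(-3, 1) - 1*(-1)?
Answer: (2 - √173)² ≈ 124.39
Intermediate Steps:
D = 2 (D = 1 - 1*(-1) = 1 + 1 = 2)
a(M) = 2 - √(4 + M²) (a(M) = 2 - √(2² + (M*(-1))²) = 2 - √(4 + (-M)²) = 2 - √(4 + M²))
a(-13)² = (2 - √(4 + (-13)²))² = (2 - √(4 + 169))² = (2 - √173)²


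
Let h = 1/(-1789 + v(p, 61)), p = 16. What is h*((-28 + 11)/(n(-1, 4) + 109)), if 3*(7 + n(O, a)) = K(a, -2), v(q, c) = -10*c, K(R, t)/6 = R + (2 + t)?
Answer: 17/263890 ≈ 6.4421e-5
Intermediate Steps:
K(R, t) = 12 + 6*R + 6*t (K(R, t) = 6*(R + (2 + t)) = 6*(2 + R + t) = 12 + 6*R + 6*t)
n(O, a) = -7 + 2*a (n(O, a) = -7 + (12 + 6*a + 6*(-2))/3 = -7 + (12 + 6*a - 12)/3 = -7 + (6*a)/3 = -7 + 2*a)
h = -1/2399 (h = 1/(-1789 - 10*61) = 1/(-1789 - 610) = 1/(-2399) = -1/2399 ≈ -0.00041684)
h*((-28 + 11)/(n(-1, 4) + 109)) = -(-28 + 11)/(2399*((-7 + 2*4) + 109)) = -(-17)/(2399*((-7 + 8) + 109)) = -(-17)/(2399*(1 + 109)) = -(-17)/(2399*110) = -1/2399*(-17/110) = 17/263890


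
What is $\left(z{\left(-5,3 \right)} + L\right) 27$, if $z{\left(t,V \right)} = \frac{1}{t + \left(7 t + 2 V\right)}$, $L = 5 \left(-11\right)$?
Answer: $- \frac{50517}{34} \approx -1485.8$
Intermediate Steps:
$L = -55$
$z{\left(t,V \right)} = \frac{1}{2 V + 8 t}$ ($z{\left(t,V \right)} = \frac{1}{t + \left(2 V + 7 t\right)} = \frac{1}{2 V + 8 t}$)
$\left(z{\left(-5,3 \right)} + L\right) 27 = \left(\frac{1}{2 \left(3 + 4 \left(-5\right)\right)} - 55\right) 27 = \left(\frac{1}{2 \left(3 - 20\right)} - 55\right) 27 = \left(\frac{1}{2 \left(-17\right)} - 55\right) 27 = \left(\frac{1}{2} \left(- \frac{1}{17}\right) - 55\right) 27 = \left(- \frac{1}{34} - 55\right) 27 = \left(- \frac{1871}{34}\right) 27 = - \frac{50517}{34}$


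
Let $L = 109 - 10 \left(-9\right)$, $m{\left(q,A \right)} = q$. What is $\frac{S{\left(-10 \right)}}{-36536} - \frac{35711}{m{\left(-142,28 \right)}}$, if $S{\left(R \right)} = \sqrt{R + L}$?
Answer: $\frac{35711}{142} - \frac{3 \sqrt{21}}{36536} \approx 251.49$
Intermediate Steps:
$L = 199$ ($L = 109 - -90 = 109 + 90 = 199$)
$S{\left(R \right)} = \sqrt{199 + R}$ ($S{\left(R \right)} = \sqrt{R + 199} = \sqrt{199 + R}$)
$\frac{S{\left(-10 \right)}}{-36536} - \frac{35711}{m{\left(-142,28 \right)}} = \frac{\sqrt{199 - 10}}{-36536} - \frac{35711}{-142} = \sqrt{189} \left(- \frac{1}{36536}\right) - - \frac{35711}{142} = 3 \sqrt{21} \left(- \frac{1}{36536}\right) + \frac{35711}{142} = - \frac{3 \sqrt{21}}{36536} + \frac{35711}{142} = \frac{35711}{142} - \frac{3 \sqrt{21}}{36536}$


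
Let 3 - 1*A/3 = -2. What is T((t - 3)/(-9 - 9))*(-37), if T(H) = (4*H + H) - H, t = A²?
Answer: 5476/3 ≈ 1825.3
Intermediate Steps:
A = 15 (A = 9 - 3*(-2) = 9 + 6 = 15)
t = 225 (t = 15² = 225)
T(H) = 4*H (T(H) = 5*H - H = 4*H)
T((t - 3)/(-9 - 9))*(-37) = (4*((225 - 3)/(-9 - 9)))*(-37) = (4*(222/(-18)))*(-37) = (4*(222*(-1/18)))*(-37) = (4*(-37/3))*(-37) = -148/3*(-37) = 5476/3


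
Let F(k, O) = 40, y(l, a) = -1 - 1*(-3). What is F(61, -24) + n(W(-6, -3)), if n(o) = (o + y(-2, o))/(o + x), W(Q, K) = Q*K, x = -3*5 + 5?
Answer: 85/2 ≈ 42.500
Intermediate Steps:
y(l, a) = 2 (y(l, a) = -1 + 3 = 2)
x = -10 (x = -15 + 5 = -10)
W(Q, K) = K*Q
n(o) = (2 + o)/(-10 + o) (n(o) = (o + 2)/(o - 10) = (2 + o)/(-10 + o))
F(61, -24) + n(W(-6, -3)) = 40 + (2 - 3*(-6))/(-10 - 3*(-6)) = 40 + (2 + 18)/(-10 + 18) = 40 + 20/8 = 40 + (⅛)*20 = 40 + 5/2 = 85/2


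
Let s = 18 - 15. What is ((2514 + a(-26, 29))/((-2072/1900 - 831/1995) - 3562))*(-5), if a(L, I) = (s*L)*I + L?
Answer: 3757250/11848661 ≈ 0.31710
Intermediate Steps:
s = 3
a(L, I) = L + 3*I*L (a(L, I) = (3*L)*I + L = 3*I*L + L = L + 3*I*L)
((2514 + a(-26, 29))/((-2072/1900 - 831/1995) - 3562))*(-5) = ((2514 - 26*(1 + 3*29))/((-2072/1900 - 831/1995) - 3562))*(-5) = ((2514 - 26*(1 + 87))/((-2072*1/1900 - 831*1/1995) - 3562))*(-5) = ((2514 - 26*88)/((-518/475 - 277/665) - 3562))*(-5) = ((2514 - 2288)/(-5011/3325 - 3562))*(-5) = (226/(-11848661/3325))*(-5) = (226*(-3325/11848661))*(-5) = -751450/11848661*(-5) = 3757250/11848661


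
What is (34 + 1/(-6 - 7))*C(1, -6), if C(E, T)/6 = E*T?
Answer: -15876/13 ≈ -1221.2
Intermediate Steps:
C(E, T) = 6*E*T (C(E, T) = 6*(E*T) = 6*E*T)
(34 + 1/(-6 - 7))*C(1, -6) = (34 + 1/(-6 - 7))*(6*1*(-6)) = (34 + 1/(-13))*(-36) = (34 - 1/13)*(-36) = (441/13)*(-36) = -15876/13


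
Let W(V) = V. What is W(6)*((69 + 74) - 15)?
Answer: 768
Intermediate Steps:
W(6)*((69 + 74) - 15) = 6*((69 + 74) - 15) = 6*(143 - 15) = 6*128 = 768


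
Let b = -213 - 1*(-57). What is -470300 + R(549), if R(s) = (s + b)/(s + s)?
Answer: -172129669/366 ≈ -4.7030e+5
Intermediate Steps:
b = -156 (b = -213 + 57 = -156)
R(s) = (-156 + s)/(2*s) (R(s) = (s - 156)/(s + s) = (-156 + s)/((2*s)) = (-156 + s)*(1/(2*s)) = (-156 + s)/(2*s))
-470300 + R(549) = -470300 + (½)*(-156 + 549)/549 = -470300 + (½)*(1/549)*393 = -470300 + 131/366 = -172129669/366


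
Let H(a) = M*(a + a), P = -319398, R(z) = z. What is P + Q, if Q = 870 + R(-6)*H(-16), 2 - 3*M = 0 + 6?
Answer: -318784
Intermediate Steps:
M = -4/3 (M = 2/3 - (0 + 6)/3 = 2/3 - 1/3*6 = 2/3 - 2 = -4/3 ≈ -1.3333)
H(a) = -8*a/3 (H(a) = -4*(a + a)/3 = -8*a/3)
Q = 614 (Q = 870 - (-16)*(-16) = 870 - 6*128/3 = 870 - 256 = 614)
P + Q = -319398 + 614 = -318784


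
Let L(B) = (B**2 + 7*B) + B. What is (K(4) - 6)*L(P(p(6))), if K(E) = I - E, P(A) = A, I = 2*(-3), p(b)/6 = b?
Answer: -25344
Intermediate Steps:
p(b) = 6*b
I = -6
K(E) = -6 - E
L(B) = B**2 + 8*B
(K(4) - 6)*L(P(p(6))) = ((-6 - 1*4) - 6)*((6*6)*(8 + 6*6)) = ((-6 - 4) - 6)*(36*(8 + 36)) = (-10 - 6)*(36*44) = -16*1584 = -25344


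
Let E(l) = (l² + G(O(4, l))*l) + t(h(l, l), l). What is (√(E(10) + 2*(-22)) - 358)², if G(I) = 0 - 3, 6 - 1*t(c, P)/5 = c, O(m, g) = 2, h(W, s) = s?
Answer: (358 - √6)² ≈ 1.2642e+5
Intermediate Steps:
t(c, P) = 30 - 5*c
G(I) = -3
E(l) = 30 + l² - 8*l (E(l) = (l² - 3*l) + (30 - 5*l) = 30 + l² - 8*l)
(√(E(10) + 2*(-22)) - 358)² = (√((30 + 10² - 8*10) + 2*(-22)) - 358)² = (√((30 + 100 - 80) - 44) - 358)² = (√(50 - 44) - 358)² = (√6 - 358)² = (-358 + √6)²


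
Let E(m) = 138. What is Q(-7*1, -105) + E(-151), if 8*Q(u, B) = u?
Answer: 1097/8 ≈ 137.13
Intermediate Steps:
Q(u, B) = u/8
Q(-7*1, -105) + E(-151) = (-7*1)/8 + 138 = (⅛)*(-7) + 138 = -7/8 + 138 = 1097/8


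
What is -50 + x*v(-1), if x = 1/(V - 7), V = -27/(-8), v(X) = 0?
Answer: -50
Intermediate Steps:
V = 27/8 (V = -27*(-1/8) = 27/8 ≈ 3.3750)
x = -8/29 (x = 1/(27/8 - 7) = 1/(-29/8) = -8/29 ≈ -0.27586)
-50 + x*v(-1) = -50 - 8/29*0 = -50 + 0 = -50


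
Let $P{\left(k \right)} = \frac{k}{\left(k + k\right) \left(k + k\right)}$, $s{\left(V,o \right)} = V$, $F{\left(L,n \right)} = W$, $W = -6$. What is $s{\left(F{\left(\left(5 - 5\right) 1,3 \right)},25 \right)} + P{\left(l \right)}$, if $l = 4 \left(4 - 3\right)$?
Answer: $- \frac{95}{16} \approx -5.9375$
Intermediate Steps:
$F{\left(L,n \right)} = -6$
$l = 4$ ($l = 4 \cdot 1 = 4$)
$P{\left(k \right)} = \frac{1}{4 k}$ ($P{\left(k \right)} = \frac{k}{2 k 2 k} = \frac{k}{4 k^{2}} = k \frac{1}{4 k^{2}} = \frac{1}{4 k}$)
$s{\left(F{\left(\left(5 - 5\right) 1,3 \right)},25 \right)} + P{\left(l \right)} = -6 + \frac{1}{4 \cdot 4} = -6 + \frac{1}{4} \cdot \frac{1}{4} = -6 + \frac{1}{16} = - \frac{95}{16}$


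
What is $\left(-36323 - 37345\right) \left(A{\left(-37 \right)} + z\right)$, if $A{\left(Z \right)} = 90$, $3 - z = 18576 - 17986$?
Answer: $36612996$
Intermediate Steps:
$z = -587$ ($z = 3 - \left(18576 - 17986\right) = 3 - 590 = -587$)
$\left(-36323 - 37345\right) \left(A{\left(-37 \right)} + z\right) = \left(-36323 - 37345\right) \left(90 - 587\right) = \left(-73668\right) \left(-497\right) = 36612996$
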